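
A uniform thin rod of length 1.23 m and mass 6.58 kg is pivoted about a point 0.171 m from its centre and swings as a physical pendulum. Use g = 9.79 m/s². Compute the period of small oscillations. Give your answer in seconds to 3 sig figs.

1.91 s

For a physical pendulum T = 2π√(I/(mgd)), with d = 0.1710 m from pivot to centre of mass.
I_cm = mL²/12 = 6.58 × 1.23²/12 = 0.8296 kg·m²; I = I_cm + md² = 0.8296 + 6.58 × 0.1710² = 1.022 kg·m².
T = 2π√(1.022/(6.58 × 9.79 × 0.1710)) = 1.91 s.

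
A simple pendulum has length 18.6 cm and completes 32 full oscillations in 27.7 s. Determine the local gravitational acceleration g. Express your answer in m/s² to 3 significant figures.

9.80 m/s²

T = 27.7/32 = 0.8656 s.
From T = 2π√(L/g), g = 4π²L/T² = 4π² × 0.186/0.8656² = 9.80 m/s².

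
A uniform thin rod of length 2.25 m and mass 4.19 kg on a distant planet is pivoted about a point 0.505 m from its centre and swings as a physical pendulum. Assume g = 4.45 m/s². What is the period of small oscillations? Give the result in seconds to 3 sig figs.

3.45 s

For a physical pendulum T = 2π√(I/(mgd)), with d = 0.5050 m from pivot to centre of mass.
I_cm = mL²/12 = 4.19 × 2.25²/12 = 1.768 kg·m²; I = I_cm + md² = 1.768 + 4.19 × 0.5050² = 2.836 kg·m².
T = 2π√(2.836/(4.19 × 4.45 × 0.5050)) = 3.45 s.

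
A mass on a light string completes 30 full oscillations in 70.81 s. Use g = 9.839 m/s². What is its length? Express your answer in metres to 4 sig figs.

T = 70.81/30 = 2.3603 s.
From T = 2π√(L/g), L = gT²/(4π²) = 9.839 × 2.3603²/(4π²) = 1.388 m.

1.388 m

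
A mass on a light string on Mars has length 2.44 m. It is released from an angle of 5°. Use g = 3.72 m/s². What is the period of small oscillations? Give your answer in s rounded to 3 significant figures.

T = 2π√(L/g) = 2π√(2.44/3.72) = 2π × 0.8099 = 5.09 s.

5.09 s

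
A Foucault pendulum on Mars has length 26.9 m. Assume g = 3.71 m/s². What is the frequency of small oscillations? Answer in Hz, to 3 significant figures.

0.0591 Hz

T = 2π√(L/g) = 2π√(26.9/3.71) = 16.92 s, so f = 1/T = 0.0591 Hz.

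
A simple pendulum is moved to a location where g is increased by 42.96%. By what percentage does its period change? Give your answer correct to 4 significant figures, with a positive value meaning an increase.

-16.36%

T ∝ 1/√g, so T'/T = 1/√(1.4296) = 0.83636.
Percentage change in T = (0.83636 − 1) × 100% = -16.36%.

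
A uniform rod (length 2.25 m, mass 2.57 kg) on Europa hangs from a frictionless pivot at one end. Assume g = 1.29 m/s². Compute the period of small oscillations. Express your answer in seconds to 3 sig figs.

For a physical pendulum T = 2π√(I/(mgd)), with d = 1.125 m from pivot to centre of mass.
I_cm = mL²/12 = 2.57 × 2.25²/12 = 1.084 kg·m²; I = I_cm + md² = 1.084 + 2.57 × 1.125² = 4.337 kg·m².
T = 2π√(4.337/(2.57 × 1.29 × 1.125)) = 6.78 s.

6.78 s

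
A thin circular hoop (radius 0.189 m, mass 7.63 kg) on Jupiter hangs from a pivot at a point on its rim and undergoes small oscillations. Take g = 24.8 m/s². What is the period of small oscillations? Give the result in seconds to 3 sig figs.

I_cm = mr² = 0.2726 kg·m². The pivot is at distance d = 0.189 m from the centre of mass.
By the parallel-axis theorem, I = I_cm + md² = 0.2726 + 0.2726 = 0.5451 kg·m².
T = 2π√(I/(mgd)) = 2π√(0.5451/(7.63 × 24.8 × 0.189)) = 0.776 s.

0.776 s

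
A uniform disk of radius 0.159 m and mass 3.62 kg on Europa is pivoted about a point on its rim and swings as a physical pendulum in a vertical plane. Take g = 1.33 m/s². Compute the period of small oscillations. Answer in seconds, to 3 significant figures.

2.66 s

I_cm = ½mr² = 0.04576 kg·m². The pivot is at distance d = 0.159 m from the centre of mass.
By the parallel-axis theorem, I = I_cm + md² = 0.04576 + 0.09152 = 0.1373 kg·m².
T = 2π√(I/(mgd)) = 2π√(0.1373/(3.62 × 1.33 × 0.159)) = 2.66 s.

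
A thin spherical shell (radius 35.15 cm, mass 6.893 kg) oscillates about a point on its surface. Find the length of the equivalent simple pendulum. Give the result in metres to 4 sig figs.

0.5858 m

The equivalent simple-pendulum length is L_eq = I/(md), where I is about the pivot and d = 0.35150 m.
I_cm = (2/3)mR² = 0.56776 kg·m², so I = I_cm + md² = 0.56776 + 0.85165 = 1.4194 kg·m².
L_eq = 1.4194/(6.893 × 0.35150) = 0.5858 m.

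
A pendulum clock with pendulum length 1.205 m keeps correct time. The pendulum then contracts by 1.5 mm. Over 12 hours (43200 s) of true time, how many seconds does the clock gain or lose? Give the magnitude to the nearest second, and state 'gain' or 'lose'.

T ∝ √L, so T'/T = √(1.20350/1.205) = 0.999377.
In 43200 s of true time the clock registers 43200/0.999377 = 43226.9 s, so it gains 27 s.

gain 27 s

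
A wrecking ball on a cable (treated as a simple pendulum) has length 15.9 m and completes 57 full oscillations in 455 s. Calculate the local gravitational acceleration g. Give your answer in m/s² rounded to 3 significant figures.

9.85 m/s²

T = 455/57 = 7.982 s.
From T = 2π√(L/g), g = 4π²L/T² = 4π² × 15.9/7.982² = 9.85 m/s².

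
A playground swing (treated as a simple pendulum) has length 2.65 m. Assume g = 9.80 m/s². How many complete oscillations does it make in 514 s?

T = 2π√(L/g) = 2π√(2.65/9.80) = 3.267 s.
Number of complete oscillations = ⌊514/3.267⌋ = ⌊157.3⌋ = 157.

157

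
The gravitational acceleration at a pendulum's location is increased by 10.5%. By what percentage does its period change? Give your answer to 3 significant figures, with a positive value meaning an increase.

-4.87%

T ∝ 1/√g, so T'/T = 1/√(1.105) = 0.9513.
Percentage change in T = (0.9513 − 1) × 100% = -4.87%.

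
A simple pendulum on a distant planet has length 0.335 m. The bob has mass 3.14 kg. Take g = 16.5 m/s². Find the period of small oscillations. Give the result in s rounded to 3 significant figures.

0.895 s

T = 2π√(L/g) = 2π√(0.335/16.5) = 2π × 0.1425 = 0.895 s.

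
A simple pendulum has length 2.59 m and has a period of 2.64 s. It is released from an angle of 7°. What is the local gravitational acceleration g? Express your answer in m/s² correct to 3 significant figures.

From T = 2π√(L/g), g = 4π²L/T² = 4π² × 2.59/2.640² = 14.7 m/s².

14.7 m/s²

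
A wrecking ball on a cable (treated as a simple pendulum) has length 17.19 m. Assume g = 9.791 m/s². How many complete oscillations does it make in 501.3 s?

T = 2π√(L/g) = 2π√(17.19/9.791) = 8.3254 s.
Number of complete oscillations = ⌊501.3/8.3254⌋ = ⌊60.213⌋ = 60.

60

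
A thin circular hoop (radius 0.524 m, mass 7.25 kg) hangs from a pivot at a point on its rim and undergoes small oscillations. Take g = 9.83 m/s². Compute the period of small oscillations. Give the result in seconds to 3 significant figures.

2.05 s

I_cm = mr² = 1.991 kg·m². The pivot is at distance d = 0.524 m from the centre of mass.
By the parallel-axis theorem, I = I_cm + md² = 1.991 + 1.991 = 3.981 kg·m².
T = 2π√(I/(mgd)) = 2π√(3.981/(7.25 × 9.83 × 0.524)) = 2.05 s.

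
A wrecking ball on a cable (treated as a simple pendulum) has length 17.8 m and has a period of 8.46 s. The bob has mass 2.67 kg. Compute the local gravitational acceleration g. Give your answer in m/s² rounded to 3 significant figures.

9.82 m/s²

From T = 2π√(L/g), g = 4π²L/T² = 4π² × 17.8/8.460² = 9.82 m/s².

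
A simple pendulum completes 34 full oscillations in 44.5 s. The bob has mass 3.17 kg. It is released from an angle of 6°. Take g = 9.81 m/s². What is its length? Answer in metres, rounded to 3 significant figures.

T = 44.5/34 = 1.309 s.
From T = 2π√(L/g), L = gT²/(4π²) = 9.81 × 1.309²/(4π²) = 0.426 m.

0.426 m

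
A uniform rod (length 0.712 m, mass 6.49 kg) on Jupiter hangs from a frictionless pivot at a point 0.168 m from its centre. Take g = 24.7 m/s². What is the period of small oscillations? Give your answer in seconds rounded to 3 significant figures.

0.819 s

For a physical pendulum T = 2π√(I/(mgd)), with d = 0.1680 m from pivot to centre of mass.
I_cm = mL²/12 = 6.49 × 0.712²/12 = 0.2742 kg·m²; I = I_cm + md² = 0.2742 + 6.49 × 0.1680² = 0.4573 kg·m².
T = 2π√(0.4573/(6.49 × 24.7 × 0.1680)) = 0.819 s.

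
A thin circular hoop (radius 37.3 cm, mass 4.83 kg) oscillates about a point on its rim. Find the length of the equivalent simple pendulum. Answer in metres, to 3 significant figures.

The equivalent simple-pendulum length is L_eq = I/(md), where I is about the pivot and d = 0.3730 m.
I_cm = mR² = 0.6720 kg·m², so I = I_cm + md² = 0.6720 + 0.6720 = 1.344 kg·m².
L_eq = 1.344/(4.83 × 0.3730) = 0.746 m.

0.746 m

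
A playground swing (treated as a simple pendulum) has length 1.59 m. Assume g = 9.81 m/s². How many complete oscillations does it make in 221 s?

T = 2π√(L/g) = 2π√(1.59/9.81) = 2.530 s.
Number of complete oscillations = ⌊221/2.530⌋ = ⌊87.37⌋ = 87.

87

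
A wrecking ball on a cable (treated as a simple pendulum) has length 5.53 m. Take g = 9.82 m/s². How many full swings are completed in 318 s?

T = 2π√(L/g) = 2π√(5.53/9.82) = 4.715 s.
Number of complete oscillations = ⌊318/4.715⌋ = ⌊67.44⌋ = 67.

67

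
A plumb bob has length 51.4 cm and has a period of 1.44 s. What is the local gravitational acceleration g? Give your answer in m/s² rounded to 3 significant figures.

From T = 2π√(L/g), g = 4π²L/T² = 4π² × 0.514/1.440² = 9.79 m/s².

9.79 m/s²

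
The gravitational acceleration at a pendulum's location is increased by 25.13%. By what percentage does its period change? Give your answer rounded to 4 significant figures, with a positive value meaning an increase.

T ∝ 1/√g, so T'/T = 1/√(1.2513) = 0.89396.
Percentage change in T = (0.89396 − 1) × 100% = -10.60%.

-10.60%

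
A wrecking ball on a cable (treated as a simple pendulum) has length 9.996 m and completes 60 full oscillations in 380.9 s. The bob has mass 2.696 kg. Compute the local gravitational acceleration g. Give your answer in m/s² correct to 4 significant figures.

9.792 m/s²

T = 380.9/60 = 6.3483 s.
From T = 2π√(L/g), g = 4π²L/T² = 4π² × 9.996/6.3483² = 9.792 m/s².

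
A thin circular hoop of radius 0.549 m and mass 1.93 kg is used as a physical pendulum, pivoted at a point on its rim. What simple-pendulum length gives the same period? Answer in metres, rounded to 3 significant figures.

1.10 m

The equivalent simple-pendulum length is L_eq = I/(md), where I is about the pivot and d = 0.5490 m.
I_cm = mR² = 0.5817 kg·m², so I = I_cm + md² = 0.5817 + 0.5817 = 1.163 kg·m².
L_eq = 1.163/(1.93 × 0.5490) = 1.10 m.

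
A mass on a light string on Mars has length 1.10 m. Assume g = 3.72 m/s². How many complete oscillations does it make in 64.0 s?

18

T = 2π√(L/g) = 2π√(1.10/3.72) = 3.417 s.
Number of complete oscillations = ⌊64.0/3.417⌋ = ⌊18.73⌋ = 18.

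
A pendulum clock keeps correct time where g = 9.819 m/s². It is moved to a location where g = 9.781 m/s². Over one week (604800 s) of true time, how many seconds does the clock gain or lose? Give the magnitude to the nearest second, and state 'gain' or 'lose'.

The clock's period scales as T ∝ 1/√g, so T'/T = √(9.819/9.781) = 1.00194.
In 604800 s of true time the clock registers 604800/1.00194 = 603628.6 s, so it loses 1171 s.

lose 1171 s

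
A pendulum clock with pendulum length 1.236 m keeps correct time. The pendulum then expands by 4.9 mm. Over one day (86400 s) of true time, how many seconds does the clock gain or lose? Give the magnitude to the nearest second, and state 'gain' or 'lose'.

T ∝ √L, so T'/T = √(1.24090/1.236) = 1.00198.
In 86400 s of true time the clock registers 86400/1.00198 = 86229.2 s, so it loses 171 s.

lose 171 s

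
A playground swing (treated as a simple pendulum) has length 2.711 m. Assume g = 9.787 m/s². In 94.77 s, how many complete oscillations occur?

T = 2π√(L/g) = 2π√(2.711/9.787) = 3.3069 s.
Number of complete oscillations = ⌊94.77/3.3069⌋ = ⌊28.658⌋ = 28.

28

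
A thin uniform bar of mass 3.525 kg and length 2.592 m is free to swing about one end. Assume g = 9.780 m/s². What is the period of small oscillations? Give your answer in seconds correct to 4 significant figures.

2.641 s

For a physical pendulum T = 2π√(I/(mgd)), with d = 1.2960 m from pivot to centre of mass.
I_cm = mL²/12 = 3.525 × 2.592²/12 = 1.9735 kg·m²; I = I_cm + md² = 1.9735 + 3.525 × 1.2960² = 7.8942 kg·m².
T = 2π√(7.8942/(3.525 × 9.780 × 1.2960)) = 2.641 s.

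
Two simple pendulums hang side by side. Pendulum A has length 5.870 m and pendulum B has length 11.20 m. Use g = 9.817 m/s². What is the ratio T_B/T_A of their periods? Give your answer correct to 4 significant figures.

T ∝ √L, so T_B/T_A = √(L_B/L_A) = √(11.20/5.870) = 1.381.

1.381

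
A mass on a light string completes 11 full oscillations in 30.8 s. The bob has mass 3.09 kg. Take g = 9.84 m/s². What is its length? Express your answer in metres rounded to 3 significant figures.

T = 30.8/11 = 2.800 s.
From T = 2π√(L/g), L = gT²/(4π²) = 9.84 × 2.800²/(4π²) = 1.95 m.

1.95 m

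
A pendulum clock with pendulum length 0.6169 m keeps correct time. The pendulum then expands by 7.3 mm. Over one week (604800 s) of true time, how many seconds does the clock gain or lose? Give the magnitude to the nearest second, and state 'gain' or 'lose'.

lose 3547 s

T ∝ √L, so T'/T = √(0.62420/0.6169) = 1.00590.
In 604800 s of true time the clock registers 604800/1.00590 = 601253.0 s, so it loses 3547 s.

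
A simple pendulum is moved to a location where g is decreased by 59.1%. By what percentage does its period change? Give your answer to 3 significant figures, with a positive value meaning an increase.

T ∝ 1/√g, so T'/T = 1/√(0.4090) = 1.564.
Percentage change in T = (1.564 − 1) × 100% = 56.4%.

56.4%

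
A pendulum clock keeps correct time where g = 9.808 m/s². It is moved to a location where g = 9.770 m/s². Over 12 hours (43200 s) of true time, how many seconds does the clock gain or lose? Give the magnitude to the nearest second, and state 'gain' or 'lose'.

The clock's period scales as T ∝ 1/√g, so T'/T = √(9.808/9.770) = 1.00194.
In 43200 s of true time the clock registers 43200/1.00194 = 43116.2 s, so it loses 84 s.

lose 84 s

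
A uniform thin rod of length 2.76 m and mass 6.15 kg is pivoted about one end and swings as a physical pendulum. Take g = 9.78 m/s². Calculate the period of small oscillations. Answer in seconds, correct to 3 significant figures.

For a physical pendulum T = 2π√(I/(mgd)), with d = 1.380 m from pivot to centre of mass.
I_cm = mL²/12 = 6.15 × 2.76²/12 = 3.904 kg·m²; I = I_cm + md² = 3.904 + 6.15 × 1.380² = 15.62 kg·m².
T = 2π√(15.62/(6.15 × 9.78 × 1.380)) = 2.73 s.

2.73 s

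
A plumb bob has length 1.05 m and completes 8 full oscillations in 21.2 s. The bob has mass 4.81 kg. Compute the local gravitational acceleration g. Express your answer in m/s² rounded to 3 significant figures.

T = 21.2/8 = 2.650 s.
From T = 2π√(L/g), g = 4π²L/T² = 4π² × 1.05/2.650² = 5.90 m/s².

5.90 m/s²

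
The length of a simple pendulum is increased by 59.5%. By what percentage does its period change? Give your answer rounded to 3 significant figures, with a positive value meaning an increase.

T ∝ √L, so T'/T = √(1.595) = 1.263.
Percentage change in T = (1.263 − 1) × 100% = 26.3%.

26.3%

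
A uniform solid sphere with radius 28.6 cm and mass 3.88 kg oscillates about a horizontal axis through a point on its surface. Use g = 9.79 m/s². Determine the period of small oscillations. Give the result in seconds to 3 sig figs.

I_cm = (2/5)mr² = 0.1269 kg·m². The pivot is at distance d = 0.286 m from the centre of mass.
By the parallel-axis theorem, I = I_cm + md² = 0.1269 + 0.3174 = 0.4443 kg·m².
T = 2π√(I/(mgd)) = 2π√(0.4443/(3.88 × 9.79 × 0.286)) = 1.27 s.

1.27 s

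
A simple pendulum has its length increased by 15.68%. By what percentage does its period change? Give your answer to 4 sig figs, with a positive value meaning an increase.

7.555%

T ∝ √L, so T'/T = √(1.1568) = 1.0755.
Percentage change in T = (1.0755 − 1) × 100% = 7.555%.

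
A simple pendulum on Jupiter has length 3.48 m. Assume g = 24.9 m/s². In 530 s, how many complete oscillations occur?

T = 2π√(L/g) = 2π√(3.48/24.9) = 2.349 s.
Number of complete oscillations = ⌊530/2.349⌋ = ⌊225.6⌋ = 225.

225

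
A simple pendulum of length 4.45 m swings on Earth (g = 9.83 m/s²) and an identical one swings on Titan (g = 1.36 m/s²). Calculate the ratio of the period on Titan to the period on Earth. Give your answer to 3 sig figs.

T ∝ 1/√g, so T₂/T₁ = √(g₁/g₂) = √(9.83/1.36) = 2.69.

2.69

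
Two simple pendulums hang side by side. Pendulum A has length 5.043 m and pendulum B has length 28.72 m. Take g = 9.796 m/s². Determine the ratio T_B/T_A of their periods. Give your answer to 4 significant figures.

T ∝ √L, so T_B/T_A = √(L_B/L_A) = √(28.72/5.043) = 2.386.

2.386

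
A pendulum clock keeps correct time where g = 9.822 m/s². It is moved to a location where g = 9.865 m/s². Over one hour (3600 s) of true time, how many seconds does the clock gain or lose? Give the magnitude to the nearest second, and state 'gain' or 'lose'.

The clock's period scales as T ∝ 1/√g, so T'/T = √(9.822/9.865) = 0.997818.
In 3600 s of true time the clock registers 3600/0.997818 = 3607.9 s, so it gains 8 s.

gain 8 s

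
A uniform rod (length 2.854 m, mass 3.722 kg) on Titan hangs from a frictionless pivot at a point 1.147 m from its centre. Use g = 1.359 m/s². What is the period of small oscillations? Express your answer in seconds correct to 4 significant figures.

For a physical pendulum T = 2π√(I/(mgd)), with d = 1.1470 m from pivot to centre of mass.
I_cm = mL²/12 = 3.722 × 2.854²/12 = 2.5264 kg·m²; I = I_cm + md² = 2.5264 + 3.722 × 1.1470² = 7.4231 kg·m².
T = 2π√(7.4231/(3.722 × 1.359 × 1.1470)) = 7.107 s.

7.107 s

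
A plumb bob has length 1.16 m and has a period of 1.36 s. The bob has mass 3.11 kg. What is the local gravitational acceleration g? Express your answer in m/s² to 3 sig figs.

24.8 m/s²

From T = 2π√(L/g), g = 4π²L/T² = 4π² × 1.16/1.360² = 24.8 m/s².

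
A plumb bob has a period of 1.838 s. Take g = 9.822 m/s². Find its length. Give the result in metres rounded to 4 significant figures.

0.8405 m

From T = 2π√(L/g), L = gT²/(4π²) = 9.822 × 1.8380²/(4π²) = 0.8405 m.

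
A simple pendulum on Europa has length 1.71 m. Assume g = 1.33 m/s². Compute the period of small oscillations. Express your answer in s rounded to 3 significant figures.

T = 2π√(L/g) = 2π√(1.71/1.33) = 2π × 1.134 = 7.12 s.

7.12 s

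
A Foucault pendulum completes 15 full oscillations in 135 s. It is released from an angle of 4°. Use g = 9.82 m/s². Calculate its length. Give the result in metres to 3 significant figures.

20.1 m

T = 135/15 = 9.000 s.
From T = 2π√(L/g), L = gT²/(4π²) = 9.82 × 9.000²/(4π²) = 20.1 m.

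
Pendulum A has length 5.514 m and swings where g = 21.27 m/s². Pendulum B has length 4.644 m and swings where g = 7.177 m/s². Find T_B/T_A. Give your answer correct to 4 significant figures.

1.580

T = 2π√(L/g), so T_B/T_A = √((L_B/g_B)/(L_A/g_A)) = √((4.644/7.177)/(5.514/21.27)) = 1.580.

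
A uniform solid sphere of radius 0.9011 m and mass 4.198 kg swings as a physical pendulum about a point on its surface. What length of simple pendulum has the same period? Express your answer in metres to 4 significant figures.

The equivalent simple-pendulum length is L_eq = I/(md), where I is about the pivot and d = 0.90110 m.
I_cm = (2/5)mR² = 1.3635 kg·m², so I = I_cm + md² = 1.3635 + 3.4087 = 4.7722 kg·m².
L_eq = 4.7722/(4.198 × 0.90110) = 1.262 m.

1.262 m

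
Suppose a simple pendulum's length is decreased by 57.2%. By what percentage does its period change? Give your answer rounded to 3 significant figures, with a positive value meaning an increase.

T ∝ √L, so T'/T = √(0.4280) = 0.6542.
Percentage change in T = (0.6542 − 1) × 100% = -34.6%.

-34.6%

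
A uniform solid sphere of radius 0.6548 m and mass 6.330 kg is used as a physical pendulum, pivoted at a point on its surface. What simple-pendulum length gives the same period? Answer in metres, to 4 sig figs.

The equivalent simple-pendulum length is L_eq = I/(md), where I is about the pivot and d = 0.65480 m.
I_cm = (2/5)mR² = 1.0856 kg·m², so I = I_cm + md² = 1.0856 + 2.7141 = 3.7997 kg·m².
L_eq = 3.7997/(6.330 × 0.65480) = 0.9167 m.

0.9167 m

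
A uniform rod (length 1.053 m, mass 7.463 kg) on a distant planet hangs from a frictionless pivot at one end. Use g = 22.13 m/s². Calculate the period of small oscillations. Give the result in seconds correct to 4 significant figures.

For a physical pendulum T = 2π√(I/(mgd)), with d = 0.52650 m from pivot to centre of mass.
I_cm = mL²/12 = 7.463 × 1.053²/12 = 0.68959 kg·m²; I = I_cm + md² = 0.68959 + 7.463 × 0.52650² = 2.7583 kg·m².
T = 2π√(2.7583/(7.463 × 22.13 × 0.52650)) = 1.119 s.

1.119 s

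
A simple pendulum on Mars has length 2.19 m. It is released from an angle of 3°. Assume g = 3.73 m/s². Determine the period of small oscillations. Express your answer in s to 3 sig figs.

4.81 s

T = 2π√(L/g) = 2π√(2.19/3.73) = 2π × 0.7662 = 4.81 s.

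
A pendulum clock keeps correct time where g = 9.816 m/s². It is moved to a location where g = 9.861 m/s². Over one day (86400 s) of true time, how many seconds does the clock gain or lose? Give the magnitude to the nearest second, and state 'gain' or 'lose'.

The clock's period scales as T ∝ 1/√g, so T'/T = √(9.816/9.861) = 0.997716.
In 86400 s of true time the clock registers 86400/0.997716 = 86597.8 s, so it gains 198 s.

gain 198 s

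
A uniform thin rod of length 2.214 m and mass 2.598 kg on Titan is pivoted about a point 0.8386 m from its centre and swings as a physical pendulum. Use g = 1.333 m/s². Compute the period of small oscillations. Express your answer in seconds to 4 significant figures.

For a physical pendulum T = 2π√(I/(mgd)), with d = 0.83860 m from pivot to centre of mass.
I_cm = mL²/12 = 2.598 × 2.214²/12 = 1.0612 kg·m²; I = I_cm + md² = 1.0612 + 2.598 × 0.83860² = 2.8883 kg·m².
T = 2π√(2.8883/(2.598 × 1.333 × 0.83860)) = 6.266 s.

6.266 s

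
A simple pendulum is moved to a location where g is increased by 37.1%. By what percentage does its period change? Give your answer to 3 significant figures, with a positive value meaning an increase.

T ∝ 1/√g, so T'/T = 1/√(1.371) = 0.8540.
Percentage change in T = (0.8540 − 1) × 100% = -14.6%.

-14.6%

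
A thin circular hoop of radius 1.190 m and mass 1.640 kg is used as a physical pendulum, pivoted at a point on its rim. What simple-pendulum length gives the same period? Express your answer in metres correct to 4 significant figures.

The equivalent simple-pendulum length is L_eq = I/(md), where I is about the pivot and d = 1.1900 m.
I_cm = mR² = 2.3224 kg·m², so I = I_cm + md² = 2.3224 + 2.3224 = 4.6448 kg·m².
L_eq = 4.6448/(1.640 × 1.1900) = 2.380 m.

2.380 m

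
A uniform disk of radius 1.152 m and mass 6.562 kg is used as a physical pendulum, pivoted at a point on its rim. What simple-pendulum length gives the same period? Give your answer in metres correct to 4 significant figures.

The equivalent simple-pendulum length is L_eq = I/(md), where I is about the pivot and d = 1.1520 m.
I_cm = ½mR² = 4.3542 kg·m², so I = I_cm + md² = 4.3542 + 8.7085 = 13.063 kg·m².
L_eq = 13.063/(6.562 × 1.1520) = 1.728 m.

1.728 m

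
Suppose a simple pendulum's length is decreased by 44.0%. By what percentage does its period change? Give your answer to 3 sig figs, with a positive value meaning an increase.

T ∝ √L, so T'/T = √(0.5600) = 0.7483.
Percentage change in T = (0.7483 − 1) × 100% = -25.2%.

-25.2%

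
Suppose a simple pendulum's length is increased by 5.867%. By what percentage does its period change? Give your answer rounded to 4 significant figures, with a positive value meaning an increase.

T ∝ √L, so T'/T = √(1.0587) = 1.0289.
Percentage change in T = (1.0289 − 1) × 100% = 2.892%.

2.892%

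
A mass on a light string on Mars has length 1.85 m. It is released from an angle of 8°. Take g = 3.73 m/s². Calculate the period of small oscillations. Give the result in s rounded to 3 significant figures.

T = 2π√(L/g) = 2π√(1.85/3.73) = 2π × 0.7043 = 4.42 s.

4.42 s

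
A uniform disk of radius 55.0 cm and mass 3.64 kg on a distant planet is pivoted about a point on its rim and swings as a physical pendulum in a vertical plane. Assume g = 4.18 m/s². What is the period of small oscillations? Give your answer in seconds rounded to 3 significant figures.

I_cm = ½mr² = 0.5506 kg·m². The pivot is at distance d = 0.550 m from the centre of mass.
By the parallel-axis theorem, I = I_cm + md² = 0.5506 + 1.101 = 1.652 kg·m².
T = 2π√(I/(mgd)) = 2π√(1.652/(3.64 × 4.18 × 0.550)) = 2.79 s.

2.79 s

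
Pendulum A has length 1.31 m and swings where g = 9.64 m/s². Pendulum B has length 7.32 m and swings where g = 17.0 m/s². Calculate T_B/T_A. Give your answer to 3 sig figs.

1.78

T = 2π√(L/g), so T_B/T_A = √((L_B/g_B)/(L_A/g_A)) = √((7.32/17.0)/(1.31/9.64)) = 1.78.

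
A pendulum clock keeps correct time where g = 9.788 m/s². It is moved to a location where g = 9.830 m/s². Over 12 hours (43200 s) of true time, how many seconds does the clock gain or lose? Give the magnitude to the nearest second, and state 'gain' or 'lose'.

The clock's period scales as T ∝ 1/√g, so T'/T = √(9.788/9.830) = 0.997861.
In 43200 s of true time the clock registers 43200/0.997861 = 43292.6 s, so it gains 93 s.

gain 93 s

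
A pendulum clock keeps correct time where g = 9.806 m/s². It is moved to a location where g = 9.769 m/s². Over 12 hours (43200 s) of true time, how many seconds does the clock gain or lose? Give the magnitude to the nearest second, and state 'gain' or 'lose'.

lose 82 s

The clock's period scales as T ∝ 1/√g, so T'/T = √(9.806/9.769) = 1.00189.
In 43200 s of true time the clock registers 43200/1.00189 = 43118.4 s, so it loses 82 s.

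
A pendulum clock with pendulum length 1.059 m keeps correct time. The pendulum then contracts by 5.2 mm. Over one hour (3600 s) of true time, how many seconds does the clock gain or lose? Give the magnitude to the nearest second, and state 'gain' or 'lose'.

T ∝ √L, so T'/T = √(1.05380/1.059) = 0.997542.
In 3600 s of true time the clock registers 3600/0.997542 = 3608.9 s, so it gains 9 s.

gain 9 s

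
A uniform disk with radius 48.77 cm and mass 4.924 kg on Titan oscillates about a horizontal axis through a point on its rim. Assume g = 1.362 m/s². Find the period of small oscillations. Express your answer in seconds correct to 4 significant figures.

4.605 s

I_cm = ½mr² = 0.58559 kg·m². The pivot is at distance d = 0.4877 m from the centre of mass.
By the parallel-axis theorem, I = I_cm + md² = 0.58559 + 1.1712 = 1.7568 kg·m².
T = 2π√(I/(mgd)) = 2π√(1.7568/(4.924 × 1.362 × 0.4877)) = 4.605 s.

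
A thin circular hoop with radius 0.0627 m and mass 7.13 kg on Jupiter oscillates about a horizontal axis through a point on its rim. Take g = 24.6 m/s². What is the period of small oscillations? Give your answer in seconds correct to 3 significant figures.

I_cm = mr² = 0.02803 kg·m². The pivot is at distance d = 0.0627 m from the centre of mass.
By the parallel-axis theorem, I = I_cm + md² = 0.02803 + 0.02803 = 0.05606 kg·m².
T = 2π√(I/(mgd)) = 2π√(0.05606/(7.13 × 24.6 × 0.0627)) = 0.449 s.

0.449 s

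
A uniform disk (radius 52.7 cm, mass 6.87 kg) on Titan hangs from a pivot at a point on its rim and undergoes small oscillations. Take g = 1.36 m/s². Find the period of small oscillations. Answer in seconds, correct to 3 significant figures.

4.79 s

I_cm = ½mr² = 0.9540 kg·m². The pivot is at distance d = 0.527 m from the centre of mass.
By the parallel-axis theorem, I = I_cm + md² = 0.9540 + 1.908 = 2.862 kg·m².
T = 2π√(I/(mgd)) = 2π√(2.862/(6.87 × 1.36 × 0.527)) = 4.79 s.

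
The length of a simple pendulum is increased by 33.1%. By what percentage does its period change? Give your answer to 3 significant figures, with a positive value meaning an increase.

15.4%

T ∝ √L, so T'/T = √(1.331) = 1.154.
Percentage change in T = (1.154 − 1) × 100% = 15.4%.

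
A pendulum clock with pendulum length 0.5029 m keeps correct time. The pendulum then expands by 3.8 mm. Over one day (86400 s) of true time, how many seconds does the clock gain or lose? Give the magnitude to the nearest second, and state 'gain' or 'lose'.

lose 325 s

T ∝ √L, so T'/T = √(0.50670/0.5029) = 1.00377.
In 86400 s of true time the clock registers 86400/1.00377 = 86075.4 s, so it loses 325 s.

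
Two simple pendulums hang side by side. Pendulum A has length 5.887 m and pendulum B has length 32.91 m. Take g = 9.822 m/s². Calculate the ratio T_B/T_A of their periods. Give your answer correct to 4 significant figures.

2.364

T ∝ √L, so T_B/T_A = √(L_B/L_A) = √(32.91/5.887) = 2.364.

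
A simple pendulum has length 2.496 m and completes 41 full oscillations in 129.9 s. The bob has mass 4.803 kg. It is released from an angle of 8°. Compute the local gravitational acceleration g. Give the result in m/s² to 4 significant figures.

T = 129.9/41 = 3.1683 s.
From T = 2π√(L/g), g = 4π²L/T² = 4π² × 2.496/3.1683² = 9.816 m/s².

9.816 m/s²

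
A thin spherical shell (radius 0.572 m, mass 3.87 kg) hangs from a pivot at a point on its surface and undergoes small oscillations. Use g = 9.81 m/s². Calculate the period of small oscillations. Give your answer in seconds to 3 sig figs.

I_cm = (2/3)mr² = 0.8441 kg·m². The pivot is at distance d = 0.572 m from the centre of mass.
By the parallel-axis theorem, I = I_cm + md² = 0.8441 + 1.266 = 2.110 kg·m².
T = 2π√(I/(mgd)) = 2π√(2.110/(3.87 × 9.81 × 0.572)) = 1.96 s.

1.96 s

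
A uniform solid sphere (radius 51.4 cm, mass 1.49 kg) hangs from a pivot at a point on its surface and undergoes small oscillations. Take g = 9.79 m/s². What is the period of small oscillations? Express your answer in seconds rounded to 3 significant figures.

I_cm = (2/5)mr² = 0.1575 kg·m². The pivot is at distance d = 0.514 m from the centre of mass.
By the parallel-axis theorem, I = I_cm + md² = 0.1575 + 0.3937 = 0.5511 kg·m².
T = 2π√(I/(mgd)) = 2π√(0.5511/(1.49 × 9.79 × 0.514)) = 1.70 s.

1.70 s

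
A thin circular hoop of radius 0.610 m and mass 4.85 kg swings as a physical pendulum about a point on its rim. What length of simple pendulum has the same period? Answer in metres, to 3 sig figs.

The equivalent simple-pendulum length is L_eq = I/(md), where I is about the pivot and d = 0.6100 m.
I_cm = mR² = 1.805 kg·m², so I = I_cm + md² = 1.805 + 1.805 = 3.609 kg·m².
L_eq = 3.609/(4.85 × 0.6100) = 1.22 m.

1.22 m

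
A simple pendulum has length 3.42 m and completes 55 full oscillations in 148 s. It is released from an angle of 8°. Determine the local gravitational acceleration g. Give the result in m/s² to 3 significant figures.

T = 148/55 = 2.691 s.
From T = 2π√(L/g), g = 4π²L/T² = 4π² × 3.42/2.691² = 18.6 m/s².

18.6 m/s²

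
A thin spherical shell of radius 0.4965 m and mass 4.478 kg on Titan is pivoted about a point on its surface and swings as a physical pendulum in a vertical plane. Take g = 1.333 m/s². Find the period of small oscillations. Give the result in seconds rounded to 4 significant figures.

4.950 s

I_cm = (2/3)mr² = 0.73592 kg·m². The pivot is at distance d = 0.4965 m from the centre of mass.
By the parallel-axis theorem, I = I_cm + md² = 0.73592 + 1.1039 = 1.8398 kg·m².
T = 2π√(I/(mgd)) = 2π√(1.8398/(4.478 × 1.333 × 0.4965)) = 4.950 s.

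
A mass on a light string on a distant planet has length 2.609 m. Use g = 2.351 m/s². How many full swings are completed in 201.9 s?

T = 2π√(L/g) = 2π√(2.609/2.351) = 6.6190 s.
Number of complete oscillations = ⌊201.9/6.6190⌋ = ⌊30.503⌋ = 30.

30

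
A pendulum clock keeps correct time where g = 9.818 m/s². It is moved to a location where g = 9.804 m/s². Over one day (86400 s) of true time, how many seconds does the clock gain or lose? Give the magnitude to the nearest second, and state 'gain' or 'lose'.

lose 62 s

The clock's period scales as T ∝ 1/√g, so T'/T = √(9.818/9.804) = 1.00071.
In 86400 s of true time the clock registers 86400/1.00071 = 86338.4 s, so it loses 62 s.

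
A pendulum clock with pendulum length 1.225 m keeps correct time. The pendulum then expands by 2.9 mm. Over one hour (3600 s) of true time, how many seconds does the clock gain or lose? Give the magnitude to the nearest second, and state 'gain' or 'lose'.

T ∝ √L, so T'/T = √(1.22790/1.225) = 1.00118.
In 3600 s of true time the clock registers 3600/1.00118 = 3595.7 s, so it loses 4 s.

lose 4 s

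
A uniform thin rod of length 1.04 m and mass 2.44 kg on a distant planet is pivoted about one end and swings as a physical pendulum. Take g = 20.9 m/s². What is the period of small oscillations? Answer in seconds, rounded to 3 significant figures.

1.14 s

For a physical pendulum T = 2π√(I/(mgd)), with d = 0.5200 m from pivot to centre of mass.
I_cm = mL²/12 = 2.44 × 1.04²/12 = 0.2199 kg·m²; I = I_cm + md² = 0.2199 + 2.44 × 0.5200² = 0.8797 kg·m².
T = 2π√(0.8797/(2.44 × 20.9 × 0.5200)) = 1.14 s.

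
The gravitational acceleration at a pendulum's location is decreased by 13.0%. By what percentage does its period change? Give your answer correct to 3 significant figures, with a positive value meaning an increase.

T ∝ 1/√g, so T'/T = 1/√(0.8700) = 1.072.
Percentage change in T = (1.072 − 1) × 100% = 7.21%.

7.21%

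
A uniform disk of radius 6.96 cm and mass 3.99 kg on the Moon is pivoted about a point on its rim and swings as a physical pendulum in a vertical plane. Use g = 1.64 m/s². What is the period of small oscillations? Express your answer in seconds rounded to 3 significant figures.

1.59 s

I_cm = ½mr² = 0.009664 kg·m². The pivot is at distance d = 0.0696 m from the centre of mass.
By the parallel-axis theorem, I = I_cm + md² = 0.009664 + 0.01933 = 0.02899 kg·m².
T = 2π√(I/(mgd)) = 2π√(0.02899/(3.99 × 1.64 × 0.0696)) = 1.59 s.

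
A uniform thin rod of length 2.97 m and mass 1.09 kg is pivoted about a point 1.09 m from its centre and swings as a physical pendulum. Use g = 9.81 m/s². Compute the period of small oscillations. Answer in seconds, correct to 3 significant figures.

2.66 s

For a physical pendulum T = 2π√(I/(mgd)), with d = 1.090 m from pivot to centre of mass.
I_cm = mL²/12 = 1.09 × 2.97²/12 = 0.8012 kg·m²; I = I_cm + md² = 0.8012 + 1.09 × 1.090² = 2.096 kg·m².
T = 2π√(2.096/(1.09 × 9.81 × 1.090)) = 2.66 s.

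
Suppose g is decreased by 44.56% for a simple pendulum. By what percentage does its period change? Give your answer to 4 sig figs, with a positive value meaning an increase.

T ∝ 1/√g, so T'/T = 1/√(0.55440) = 1.3430.
Percentage change in T = (1.3430 − 1) × 100% = 34.30%.

34.30%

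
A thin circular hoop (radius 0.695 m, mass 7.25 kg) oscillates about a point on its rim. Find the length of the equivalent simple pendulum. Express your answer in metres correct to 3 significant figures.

The equivalent simple-pendulum length is L_eq = I/(md), where I is about the pivot and d = 0.6950 m.
I_cm = mR² = 3.502 kg·m², so I = I_cm + md² = 3.502 + 3.502 = 7.004 kg·m².
L_eq = 7.004/(7.25 × 0.6950) = 1.39 m.

1.39 m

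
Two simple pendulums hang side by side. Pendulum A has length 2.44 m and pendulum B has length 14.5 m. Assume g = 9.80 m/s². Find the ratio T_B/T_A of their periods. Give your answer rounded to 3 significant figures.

T ∝ √L, so T_B/T_A = √(L_B/L_A) = √(14.5/2.44) = 2.44.

2.44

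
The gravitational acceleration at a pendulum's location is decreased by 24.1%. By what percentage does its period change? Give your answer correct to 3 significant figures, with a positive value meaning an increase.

14.8%

T ∝ 1/√g, so T'/T = 1/√(0.7590) = 1.148.
Percentage change in T = (1.148 − 1) × 100% = 14.8%.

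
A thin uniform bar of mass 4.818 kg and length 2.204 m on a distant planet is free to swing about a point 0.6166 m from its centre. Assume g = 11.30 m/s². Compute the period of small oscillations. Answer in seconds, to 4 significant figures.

For a physical pendulum T = 2π√(I/(mgd)), with d = 0.61660 m from pivot to centre of mass.
I_cm = mL²/12 = 4.818 × 2.204²/12 = 1.9503 kg·m²; I = I_cm + md² = 1.9503 + 4.818 × 0.61660² = 3.7821 kg·m².
T = 2π√(3.7821/(4.818 × 11.30 × 0.61660)) = 2.109 s.

2.109 s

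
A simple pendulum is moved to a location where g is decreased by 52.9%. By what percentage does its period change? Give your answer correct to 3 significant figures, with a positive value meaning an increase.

45.7%

T ∝ 1/√g, so T'/T = 1/√(0.4710) = 1.457.
Percentage change in T = (1.457 − 1) × 100% = 45.7%.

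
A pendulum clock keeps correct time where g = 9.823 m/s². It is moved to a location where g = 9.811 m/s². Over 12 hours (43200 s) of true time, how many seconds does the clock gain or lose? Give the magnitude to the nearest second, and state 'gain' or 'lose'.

lose 26 s

The clock's period scales as T ∝ 1/√g, so T'/T = √(9.823/9.811) = 1.00061.
In 43200 s of true time the clock registers 43200/1.00061 = 43173.6 s, so it loses 26 s.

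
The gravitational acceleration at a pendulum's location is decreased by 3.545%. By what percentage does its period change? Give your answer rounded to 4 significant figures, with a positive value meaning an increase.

T ∝ 1/√g, so T'/T = 1/√(0.96455) = 1.0182.
Percentage change in T = (1.0182 − 1) × 100% = 1.821%.

1.821%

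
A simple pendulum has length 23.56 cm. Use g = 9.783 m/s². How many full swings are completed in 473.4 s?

T = 2π√(L/g) = 2π√(0.2356/9.783) = 0.97506 s.
Number of complete oscillations = ⌊473.4/0.97506⌋ = ⌊485.51⌋ = 485.

485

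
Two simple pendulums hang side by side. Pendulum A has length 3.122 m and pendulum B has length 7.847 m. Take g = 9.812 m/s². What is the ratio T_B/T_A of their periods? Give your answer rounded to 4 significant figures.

T ∝ √L, so T_B/T_A = √(L_B/L_A) = √(7.847/3.122) = 1.585.

1.585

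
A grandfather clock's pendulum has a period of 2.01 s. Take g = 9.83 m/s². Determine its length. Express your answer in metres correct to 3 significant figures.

1.01 m

From T = 2π√(L/g), L = gT²/(4π²) = 9.83 × 2.010²/(4π²) = 1.01 m.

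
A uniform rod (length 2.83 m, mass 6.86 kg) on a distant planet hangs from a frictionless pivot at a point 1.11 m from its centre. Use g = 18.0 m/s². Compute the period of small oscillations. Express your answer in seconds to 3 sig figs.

For a physical pendulum T = 2π√(I/(mgd)), with d = 1.110 m from pivot to centre of mass.
I_cm = mL²/12 = 6.86 × 2.83²/12 = 4.578 kg·m²; I = I_cm + md² = 4.578 + 6.86 × 1.110² = 13.03 kg·m².
T = 2π√(13.03/(6.86 × 18.0 × 1.110)) = 1.94 s.

1.94 s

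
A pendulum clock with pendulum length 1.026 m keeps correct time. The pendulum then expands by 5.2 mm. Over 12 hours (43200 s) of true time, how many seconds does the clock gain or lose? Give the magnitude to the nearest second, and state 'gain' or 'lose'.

T ∝ √L, so T'/T = √(1.03120/1.026) = 1.00253.
In 43200 s of true time the clock registers 43200/1.00253 = 43090.9 s, so it loses 109 s.

lose 109 s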